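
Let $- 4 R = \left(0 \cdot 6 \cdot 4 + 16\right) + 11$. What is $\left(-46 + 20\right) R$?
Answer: $\frac{351}{2} \approx 175.5$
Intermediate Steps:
$R = - \frac{27}{4}$ ($R = - \frac{\left(0 \cdot 6 \cdot 4 + 16\right) + 11}{4} = - \frac{\left(0 \cdot 4 + 16\right) + 11}{4} = - \frac{\left(0 + 16\right) + 11}{4} = - \frac{16 + 11}{4} = \left(- \frac{1}{4}\right) 27 = - \frac{27}{4} \approx -6.75$)
$\left(-46 + 20\right) R = \left(-46 + 20\right) \left(- \frac{27}{4}\right) = \left(-26\right) \left(- \frac{27}{4}\right) = \frac{351}{2}$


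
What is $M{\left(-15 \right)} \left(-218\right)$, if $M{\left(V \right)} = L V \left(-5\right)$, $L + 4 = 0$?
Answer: $65400$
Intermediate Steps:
$L = -4$ ($L = -4 + 0 = -4$)
$M{\left(V \right)} = 20 V$ ($M{\left(V \right)} = - 4 V \left(-5\right) = 20 V$)
$M{\left(-15 \right)} \left(-218\right) = 20 \left(-15\right) \left(-218\right) = \left(-300\right) \left(-218\right) = 65400$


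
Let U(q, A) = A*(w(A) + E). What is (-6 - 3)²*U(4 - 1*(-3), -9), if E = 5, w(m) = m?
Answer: 2916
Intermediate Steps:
U(q, A) = A*(5 + A) (U(q, A) = A*(A + 5) = A*(5 + A))
(-6 - 3)²*U(4 - 1*(-3), -9) = (-6 - 3)²*(-9*(5 - 9)) = (-9)²*(-9*(-4)) = 81*36 = 2916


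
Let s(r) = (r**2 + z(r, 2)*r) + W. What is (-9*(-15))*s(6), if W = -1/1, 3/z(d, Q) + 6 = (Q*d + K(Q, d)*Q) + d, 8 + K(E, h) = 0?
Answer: 8235/2 ≈ 4117.5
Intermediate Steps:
K(E, h) = -8 (K(E, h) = -8 + 0 = -8)
z(d, Q) = 3/(-6 + d - 8*Q + Q*d) (z(d, Q) = 3/(-6 + ((Q*d - 8*Q) + d)) = 3/(-6 + ((-8*Q + Q*d) + d)) = 3/(-6 + (d - 8*Q + Q*d)) = 3/(-6 + d - 8*Q + Q*d))
W = -1 (W = -1*1 = -1)
s(r) = -1 + r**2 + 3*r/(-22 + 3*r) (s(r) = (r**2 + (3/(-6 + r - 8*2 + 2*r))*r) - 1 = (r**2 + (3/(-6 + r - 16 + 2*r))*r) - 1 = (r**2 + (3/(-22 + 3*r))*r) - 1 = (r**2 + 3*r/(-22 + 3*r)) - 1 = -1 + r**2 + 3*r/(-22 + 3*r))
(-9*(-15))*s(6) = (-9*(-15))*((22 - 22*6**2 + 3*6**3)/(-22 + 3*6)) = 135*((22 - 22*36 + 3*216)/(-22 + 18)) = 135*((22 - 792 + 648)/(-4)) = 135*(-1/4*(-122)) = 135*(61/2) = 8235/2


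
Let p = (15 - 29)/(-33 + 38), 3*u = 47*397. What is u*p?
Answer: -261226/15 ≈ -17415.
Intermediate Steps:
u = 18659/3 (u = (47*397)/3 = (1/3)*18659 = 18659/3 ≈ 6219.7)
p = -14/5 ≈ -2.8000
u*p = (18659/3)*(-14/5) = -261226/15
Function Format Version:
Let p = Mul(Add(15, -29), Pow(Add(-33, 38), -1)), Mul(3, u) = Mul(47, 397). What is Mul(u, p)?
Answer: Rational(-261226, 15) ≈ -17415.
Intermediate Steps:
u = Rational(18659, 3) (u = Mul(Rational(1, 3), Mul(47, 397)) = Mul(Rational(1, 3), 18659) = Rational(18659, 3) ≈ 6219.7)
p = Rational(-14, 5) (p = Mul(-14, Pow(5, -1)) = Mul(-14, Rational(1, 5)) = Rational(-14, 5) ≈ -2.8000)
Mul(u, p) = Mul(Rational(18659, 3), Rational(-14, 5)) = Rational(-261226, 15)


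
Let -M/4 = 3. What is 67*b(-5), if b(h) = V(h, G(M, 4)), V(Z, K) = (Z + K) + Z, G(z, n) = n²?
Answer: 402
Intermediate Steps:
M = -12 (M = -4*3 = -12)
V(Z, K) = K + 2*Z (V(Z, K) = (K + Z) + Z = K + 2*Z)
b(h) = 16 + 2*h (b(h) = 4² + 2*h = 16 + 2*h)
67*b(-5) = 67*(16 + 2*(-5)) = 67*(16 - 10) = 67*6 = 402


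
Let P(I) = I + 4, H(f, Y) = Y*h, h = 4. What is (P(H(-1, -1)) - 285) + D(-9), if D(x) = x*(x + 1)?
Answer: -213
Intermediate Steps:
H(f, Y) = 4*Y (H(f, Y) = Y*4 = 4*Y)
P(I) = 4 + I
D(x) = x*(1 + x)
(P(H(-1, -1)) - 285) + D(-9) = ((4 + 4*(-1)) - 285) - 9*(1 - 9) = ((4 - 4) - 285) - 9*(-8) = (0 - 285) + 72 = -285 + 72 = -213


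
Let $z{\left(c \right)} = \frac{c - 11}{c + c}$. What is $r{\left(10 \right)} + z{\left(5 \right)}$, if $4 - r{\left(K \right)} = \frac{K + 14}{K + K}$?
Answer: $\frac{11}{5} \approx 2.2$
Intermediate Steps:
$z{\left(c \right)} = \frac{-11 + c}{2 c}$
$r{\left(K \right)} = 4 - \frac{14 + K}{2 K}$ ($r{\left(K \right)} = 4 - \frac{K + 14}{K + K} = 4 - \frac{14 + K}{2 K}$)
$r{\left(10 \right)} + z{\left(5 \right)} = \left(\frac{7}{2} - \frac{7}{10}\right) + \frac{-11 + 5}{2 \cdot 5} = \left(\frac{7}{2} - \frac{7}{10}\right) + \frac{1}{2} \cdot \frac{1}{5} \left(-6\right) = \left(\frac{7}{2} - \frac{7}{10}\right) - \frac{3}{5} = \frac{14}{5} - \frac{3}{5} = \frac{11}{5}$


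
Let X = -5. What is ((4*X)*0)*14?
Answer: 0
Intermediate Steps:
((4*X)*0)*14 = ((4*(-5))*0)*14 = -20*0*14 = 0*14 = 0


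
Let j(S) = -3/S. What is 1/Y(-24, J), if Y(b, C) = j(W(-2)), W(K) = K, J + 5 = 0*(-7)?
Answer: 2/3 ≈ 0.66667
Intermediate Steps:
J = -5 (J = -5 + 0*(-7) = -5 + 0 = -5)
Y(b, C) = 3/2 (Y(b, C) = -3/(-2) = -3*(-1/2) = 3/2)
1/Y(-24, J) = 1/(3/2) = 2/3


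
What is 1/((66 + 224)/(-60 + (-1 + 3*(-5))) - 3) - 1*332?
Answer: -86026/259 ≈ -332.15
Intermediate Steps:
1/((66 + 224)/(-60 + (-1 + 3*(-5))) - 3) - 1*332 = 1/(290/(-60 + (-1 - 15)) - 3) - 332 = 1/(290/(-60 - 16) - 3) - 332 = 1/(290/(-76) - 3) - 332 = 1/(290*(-1/76) - 3) - 332 = 1/(-145/38 - 3) - 332 = 1/(-259/38) - 332 = -38/259 - 332 = -86026/259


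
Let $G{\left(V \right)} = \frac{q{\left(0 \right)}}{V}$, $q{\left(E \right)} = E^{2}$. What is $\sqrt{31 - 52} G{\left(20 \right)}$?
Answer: $0$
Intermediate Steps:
$G{\left(V \right)} = 0$ ($G{\left(V \right)} = \frac{0^{2}}{V} = \frac{0}{V} = 0$)
$\sqrt{31 - 52} G{\left(20 \right)} = \sqrt{31 - 52} \cdot 0 = \sqrt{-21} \cdot 0 = i \sqrt{21} \cdot 0 = 0$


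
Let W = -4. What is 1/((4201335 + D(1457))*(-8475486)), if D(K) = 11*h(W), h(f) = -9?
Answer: -1/35607516900696 ≈ -2.8084e-14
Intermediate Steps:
D(K) = -99 (D(K) = 11*(-9) = -99)
1/((4201335 + D(1457))*(-8475486)) = 1/((4201335 - 99)*(-8475486)) = -1/8475486/4201236 = (1/4201236)*(-1/8475486) = -1/35607516900696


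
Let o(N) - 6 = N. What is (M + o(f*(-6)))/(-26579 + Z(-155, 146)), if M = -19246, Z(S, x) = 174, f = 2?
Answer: 19252/26405 ≈ 0.72910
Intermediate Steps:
o(N) = 6 + N
(M + o(f*(-6)))/(-26579 + Z(-155, 146)) = (-19246 + (6 + 2*(-6)))/(-26579 + 174) = (-19246 + (6 - 12))/(-26405) = (-19246 - 6)*(-1/26405) = -19252*(-1/26405) = 19252/26405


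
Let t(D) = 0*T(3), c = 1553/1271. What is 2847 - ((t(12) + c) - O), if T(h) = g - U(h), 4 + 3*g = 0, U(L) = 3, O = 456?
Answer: 4196560/1271 ≈ 3301.8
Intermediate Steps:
g = -4/3 (g = -4/3 + (1/3)*0 = -4/3 + 0 = -4/3 ≈ -1.3333)
T(h) = -13/3 (T(h) = -4/3 - 1*3 = -4/3 - 3 = -13/3)
c = 1553/1271 (c = 1553*(1/1271) = 1553/1271 ≈ 1.2219)
t(D) = 0 (t(D) = 0*(-13/3) = 0)
2847 - ((t(12) + c) - O) = 2847 - ((0 + 1553/1271) - 1*456) = 2847 - (1553/1271 - 456) = 2847 - 1*(-578023/1271) = 2847 + 578023/1271 = 4196560/1271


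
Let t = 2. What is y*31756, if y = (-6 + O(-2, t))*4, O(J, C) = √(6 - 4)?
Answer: -762144 + 127024*√2 ≈ -5.8251e+5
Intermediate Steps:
O(J, C) = √2
y = -24 + 4*√2 (y = (-6 + √2)*4 = -24 + 4*√2 ≈ -18.343)
y*31756 = (-24 + 4*√2)*31756 = -762144 + 127024*√2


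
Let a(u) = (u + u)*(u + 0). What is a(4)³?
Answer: 32768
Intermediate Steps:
a(u) = 2*u² (a(u) = (2*u)*u = 2*u²)
a(4)³ = (2*4²)³ = (2*16)³ = 32³ = 32768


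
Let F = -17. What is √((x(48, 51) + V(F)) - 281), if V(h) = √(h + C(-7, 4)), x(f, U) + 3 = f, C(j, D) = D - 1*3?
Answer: 2*√(-59 + I) ≈ 0.13018 + 15.363*I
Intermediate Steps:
C(j, D) = -3 + D (C(j, D) = D - 3 = -3 + D)
x(f, U) = -3 + f
V(h) = √(1 + h) (V(h) = √(h + (-3 + 4)) = √(h + 1) = √(1 + h))
√((x(48, 51) + V(F)) - 281) = √(((-3 + 48) + √(1 - 17)) - 281) = √((45 + √(-16)) - 281) = √((45 + 4*I) - 281) = √(-236 + 4*I)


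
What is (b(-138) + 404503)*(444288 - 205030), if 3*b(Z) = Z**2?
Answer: 98299388558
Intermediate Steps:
b(Z) = Z**2/3
(b(-138) + 404503)*(444288 - 205030) = ((1/3)*(-138)**2 + 404503)*(444288 - 205030) = ((1/3)*19044 + 404503)*239258 = (6348 + 404503)*239258 = 410851*239258 = 98299388558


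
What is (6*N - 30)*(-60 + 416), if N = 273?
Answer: 572448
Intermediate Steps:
(6*N - 30)*(-60 + 416) = (6*273 - 30)*(-60 + 416) = (1638 - 30)*356 = 1608*356 = 572448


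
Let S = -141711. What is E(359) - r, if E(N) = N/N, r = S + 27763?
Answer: 113949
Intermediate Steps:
r = -113948 (r = -141711 + 27763 = -113948)
E(N) = 1
E(359) - r = 1 - 1*(-113948) = 1 + 113948 = 113949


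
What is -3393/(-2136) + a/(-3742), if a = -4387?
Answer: 3677873/1332152 ≈ 2.7608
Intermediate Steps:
-3393/(-2136) + a/(-3742) = -3393/(-2136) - 4387/(-3742) = -3393*(-1/2136) - 4387*(-1/3742) = 1131/712 + 4387/3742 = 3677873/1332152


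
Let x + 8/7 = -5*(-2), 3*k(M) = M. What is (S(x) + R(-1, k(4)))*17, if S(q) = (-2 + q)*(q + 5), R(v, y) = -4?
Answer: 75820/49 ≈ 1547.3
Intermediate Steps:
k(M) = M/3
x = 62/7 (x = -8/7 - 5*(-2) = -8/7 + 10 = 62/7 ≈ 8.8571)
S(q) = (-2 + q)*(5 + q)
(S(x) + R(-1, k(4)))*17 = ((-10 + (62/7)² + 3*(62/7)) - 4)*17 = ((-10 + 3844/49 + 186/7) - 4)*17 = (4656/49 - 4)*17 = (4460/49)*17 = 75820/49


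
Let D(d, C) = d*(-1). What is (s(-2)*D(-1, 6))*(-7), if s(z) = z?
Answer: 14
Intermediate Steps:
D(d, C) = -d
(s(-2)*D(-1, 6))*(-7) = -(-2)*(-1)*(-7) = -2*1*(-7) = -2*(-7) = 14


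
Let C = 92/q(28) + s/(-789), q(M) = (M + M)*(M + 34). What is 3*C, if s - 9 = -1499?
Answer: 1311467/228284 ≈ 5.7449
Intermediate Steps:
s = -1490 (s = 9 - 1499 = -1490)
q(M) = 2*M*(34 + M) (q(M) = (2*M)*(34 + M) = 2*M*(34 + M))
C = 1311467/684852 (C = 92/((2*28*(34 + 28))) - 1490/(-789) = 92/((2*28*62)) - 1490*(-1/789) = 92/3472 + 1490/789 = 92*(1/3472) + 1490/789 = 23/868 + 1490/789 = 1311467/684852 ≈ 1.9150)
3*C = 3*(1311467/684852) = 1311467/228284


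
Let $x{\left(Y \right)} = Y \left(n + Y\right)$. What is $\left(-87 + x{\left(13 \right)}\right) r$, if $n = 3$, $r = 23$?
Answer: $2783$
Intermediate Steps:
$x{\left(Y \right)} = Y \left(3 + Y\right)$
$\left(-87 + x{\left(13 \right)}\right) r = \left(-87 + 13 \left(3 + 13\right)\right) 23 = \left(-87 + 13 \cdot 16\right) 23 = \left(-87 + 208\right) 23 = 121 \cdot 23 = 2783$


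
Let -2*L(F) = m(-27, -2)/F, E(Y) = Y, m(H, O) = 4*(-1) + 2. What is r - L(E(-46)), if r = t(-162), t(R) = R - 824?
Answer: -45355/46 ≈ -985.98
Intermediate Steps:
m(H, O) = -2 (m(H, O) = -4 + 2 = -2)
t(R) = -824 + R
L(F) = 1/F (L(F) = -(-1)/F = 1/F)
r = -986 (r = -824 - 162 = -986)
r - L(E(-46)) = -986 - 1/(-46) = -986 - 1*(-1/46) = -986 + 1/46 = -45355/46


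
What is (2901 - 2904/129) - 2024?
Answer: 36743/43 ≈ 854.49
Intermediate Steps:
(2901 - 2904/129) - 2024 = (2901 - 2904*1/129) - 2024 = (2901 - 968/43) - 2024 = 123775/43 - 2024 = 36743/43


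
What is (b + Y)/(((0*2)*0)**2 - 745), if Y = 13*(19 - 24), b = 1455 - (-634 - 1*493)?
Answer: -2517/745 ≈ -3.3785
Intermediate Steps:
b = 2582 (b = 1455 - (-634 - 493) = 1455 - 1*(-1127) = 1455 + 1127 = 2582)
Y = -65 (Y = 13*(-5) = -65)
(b + Y)/(((0*2)*0)**2 - 745) = (2582 - 65)/(((0*2)*0)**2 - 745) = 2517/((0*0)**2 - 745) = 2517/(0**2 - 745) = 2517/(0 - 745) = 2517/(-745) = 2517*(-1/745) = -2517/745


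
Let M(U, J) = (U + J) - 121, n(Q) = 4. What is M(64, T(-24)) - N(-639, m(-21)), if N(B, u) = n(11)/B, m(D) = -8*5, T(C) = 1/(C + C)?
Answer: -582917/10224 ≈ -57.015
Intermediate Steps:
T(C) = 1/(2*C)
m(D) = -40
M(U, J) = -121 + J + U (M(U, J) = (J + U) - 121 = -121 + J + U)
N(B, u) = 4/B
M(64, T(-24)) - N(-639, m(-21)) = (-121 + (½)/(-24) + 64) - 4/(-639) = (-121 + (½)*(-1/24) + 64) - 4*(-1)/639 = (-121 - 1/48 + 64) - 1*(-4/639) = -2737/48 + 4/639 = -582917/10224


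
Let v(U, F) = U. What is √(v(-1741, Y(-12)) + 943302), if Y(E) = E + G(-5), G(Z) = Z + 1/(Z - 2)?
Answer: √941561 ≈ 970.34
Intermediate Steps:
G(Z) = Z + 1/(-2 + Z)
Y(E) = -36/7 + E (Y(E) = E + (1 + (-5)² - 2*(-5))/(-2 - 5) = E + (1 + 25 + 10)/(-7) = E - ⅐*36 = E - 36/7 = -36/7 + E)
√(v(-1741, Y(-12)) + 943302) = √(-1741 + 943302) = √941561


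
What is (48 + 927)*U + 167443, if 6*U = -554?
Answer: 77418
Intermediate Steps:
U = -277/3 (U = (⅙)*(-554) = -277/3 ≈ -92.333)
(48 + 927)*U + 167443 = (48 + 927)*(-277/3) + 167443 = 975*(-277/3) + 167443 = -90025 + 167443 = 77418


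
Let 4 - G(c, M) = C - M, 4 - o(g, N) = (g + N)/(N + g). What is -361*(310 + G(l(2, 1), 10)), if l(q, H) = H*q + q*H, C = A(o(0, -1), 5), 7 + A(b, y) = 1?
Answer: -119130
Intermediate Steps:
o(g, N) = 3 (o(g, N) = 4 - (g + N)/(N + g) = 4 - (N + g)/(N + g) = 4 - 1*1 = 4 - 1 = 3)
A(b, y) = -6 (A(b, y) = -7 + 1 = -6)
C = -6
l(q, H) = 2*H*q (l(q, H) = H*q + H*q = 2*H*q)
G(c, M) = 10 + M (G(c, M) = 4 - (-6 - M) = 4 + (6 + M) = 10 + M)
-361*(310 + G(l(2, 1), 10)) = -361*(310 + (10 + 10)) = -361*(310 + 20) = -361*330 = -119130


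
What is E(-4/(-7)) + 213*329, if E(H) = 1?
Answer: 70078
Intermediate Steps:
E(-4/(-7)) + 213*329 = 1 + 213*329 = 1 + 70077 = 70078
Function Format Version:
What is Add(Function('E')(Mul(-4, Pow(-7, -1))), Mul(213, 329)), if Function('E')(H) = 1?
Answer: 70078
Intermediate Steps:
Add(Function('E')(Mul(-4, Pow(-7, -1))), Mul(213, 329)) = Add(1, Mul(213, 329)) = Add(1, 70077) = 70078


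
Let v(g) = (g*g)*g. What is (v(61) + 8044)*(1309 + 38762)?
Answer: 9417686775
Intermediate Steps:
v(g) = g³ (v(g) = g²*g = g³)
(v(61) + 8044)*(1309 + 38762) = (61³ + 8044)*(1309 + 38762) = (226981 + 8044)*40071 = 235025*40071 = 9417686775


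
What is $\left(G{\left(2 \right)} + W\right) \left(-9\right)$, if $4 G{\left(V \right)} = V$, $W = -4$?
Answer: $\frac{63}{2} \approx 31.5$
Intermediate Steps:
$G{\left(V \right)} = \frac{V}{4}$
$\left(G{\left(2 \right)} + W\right) \left(-9\right) = \left(\frac{1}{4} \cdot 2 - 4\right) \left(-9\right) = \left(\frac{1}{2} - 4\right) \left(-9\right) = \left(- \frac{7}{2}\right) \left(-9\right) = \frac{63}{2}$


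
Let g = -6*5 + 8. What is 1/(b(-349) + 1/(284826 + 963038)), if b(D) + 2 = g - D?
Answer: 1247864/405555801 ≈ 0.0030769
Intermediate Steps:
g = -22 (g = -30 + 8 = -22)
b(D) = -24 - D (b(D) = -2 + (-22 - D) = -24 - D)
1/(b(-349) + 1/(284826 + 963038)) = 1/((-24 - 1*(-349)) + 1/(284826 + 963038)) = 1/((-24 + 349) + 1/1247864) = 1/(325 + 1/1247864) = 1/(405555801/1247864) = 1247864/405555801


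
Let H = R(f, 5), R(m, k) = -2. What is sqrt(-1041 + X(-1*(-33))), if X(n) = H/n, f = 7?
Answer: I*sqrt(1133715)/33 ≈ 32.266*I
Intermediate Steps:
H = -2
X(n) = -2/n
sqrt(-1041 + X(-1*(-33))) = sqrt(-1041 - 2/((-1*(-33)))) = sqrt(-1041 - 2/33) = sqrt(-34355/33) = I*sqrt(1133715)/33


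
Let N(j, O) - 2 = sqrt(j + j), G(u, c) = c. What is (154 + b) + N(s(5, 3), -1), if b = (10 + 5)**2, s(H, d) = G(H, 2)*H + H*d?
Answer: 381 + 5*sqrt(2) ≈ 388.07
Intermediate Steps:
s(H, d) = 2*H + H*d
N(j, O) = 2 + sqrt(2)*sqrt(j) (N(j, O) = 2 + sqrt(j + j) = 2 + sqrt(2*j) = 2 + sqrt(2)*sqrt(j))
b = 225 (b = 15**2 = 225)
(154 + b) + N(s(5, 3), -1) = (154 + 225) + (2 + sqrt(2)*sqrt(5*(2 + 3))) = 379 + (2 + sqrt(2)*sqrt(5*5)) = 379 + (2 + sqrt(2)*sqrt(25)) = 379 + (2 + sqrt(2)*5) = 379 + (2 + 5*sqrt(2)) = 381 + 5*sqrt(2)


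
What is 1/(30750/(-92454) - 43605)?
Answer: -15409/671914570 ≈ -2.2933e-5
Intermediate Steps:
1/(30750/(-92454) - 43605) = 1/(30750*(-1/92454) - 43605) = 1/(-5125/15409 - 43605) = 1/(-671914570/15409) = -15409/671914570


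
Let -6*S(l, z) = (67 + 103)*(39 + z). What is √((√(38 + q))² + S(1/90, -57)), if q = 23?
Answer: √571 ≈ 23.896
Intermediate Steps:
S(l, z) = -1105 - 85*z/3 (S(l, z) = -(67 + 103)*(39 + z)/6 = -85*(39 + z)/3 = -(6630 + 170*z)/6 = -1105 - 85*z/3)
√((√(38 + q))² + S(1/90, -57)) = √((√(38 + 23))² + (-1105 - 85/3*(-57))) = √((√61)² + (-1105 + 1615)) = √(61 + 510) = √571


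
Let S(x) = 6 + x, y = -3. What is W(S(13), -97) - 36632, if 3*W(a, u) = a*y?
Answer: -36651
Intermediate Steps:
W(a, u) = -a (W(a, u) = (a*(-3))/3 = (-3*a)/3 = -a)
W(S(13), -97) - 36632 = -(6 + 13) - 36632 = -1*19 - 36632 = -19 - 36632 = -36651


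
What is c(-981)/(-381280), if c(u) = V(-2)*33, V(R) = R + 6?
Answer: -33/95320 ≈ -0.00034620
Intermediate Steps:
V(R) = 6 + R
c(u) = 132 (c(u) = (6 - 2)*33 = 4*33 = 132)
c(-981)/(-381280) = 132/(-381280) = 132*(-1/381280) = -33/95320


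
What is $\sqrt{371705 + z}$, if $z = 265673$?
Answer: $\sqrt{637378} \approx 798.36$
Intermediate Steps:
$\sqrt{371705 + z} = \sqrt{371705 + 265673} = \sqrt{637378}$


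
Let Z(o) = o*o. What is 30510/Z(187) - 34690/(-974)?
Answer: 621395675/17029903 ≈ 36.489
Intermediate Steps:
Z(o) = o²
30510/Z(187) - 34690/(-974) = 30510/(187²) - 34690/(-974) = 30510/34969 - 34690*(-1/974) = 30510*(1/34969) + 17345/487 = 30510/34969 + 17345/487 = 621395675/17029903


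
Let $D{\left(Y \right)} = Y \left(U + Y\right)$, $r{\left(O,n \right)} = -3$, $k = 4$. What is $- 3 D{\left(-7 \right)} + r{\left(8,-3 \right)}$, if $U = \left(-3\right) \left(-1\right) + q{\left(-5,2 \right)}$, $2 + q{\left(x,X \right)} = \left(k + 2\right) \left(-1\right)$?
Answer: $-255$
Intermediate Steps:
$q{\left(x,X \right)} = -8$ ($q{\left(x,X \right)} = -2 + \left(4 + 2\right) \left(-1\right) = -2 + 6 \left(-1\right) = -2 - 6 = -8$)
$U = -5$ ($U = \left(-3\right) \left(-1\right) - 8 = 3 - 8 = -5$)
$D{\left(Y \right)} = Y \left(-5 + Y\right)$
$- 3 D{\left(-7 \right)} + r{\left(8,-3 \right)} = - 3 \left(- 7 \left(-5 - 7\right)\right) - 3 = - 3 \left(\left(-7\right) \left(-12\right)\right) - 3 = \left(-3\right) 84 - 3 = -252 - 3 = -255$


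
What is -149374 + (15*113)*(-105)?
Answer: -327349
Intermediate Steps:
-149374 + (15*113)*(-105) = -149374 + 1695*(-105) = -149374 - 177975 = -327349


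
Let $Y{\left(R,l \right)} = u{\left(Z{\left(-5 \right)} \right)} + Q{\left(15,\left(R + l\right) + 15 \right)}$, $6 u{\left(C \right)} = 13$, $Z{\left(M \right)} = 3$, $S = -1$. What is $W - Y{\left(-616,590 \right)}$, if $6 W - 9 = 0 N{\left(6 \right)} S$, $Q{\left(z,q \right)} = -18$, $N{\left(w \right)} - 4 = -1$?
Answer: $\frac{52}{3} \approx 17.333$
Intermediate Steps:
$N{\left(w \right)} = 3$ ($N{\left(w \right)} = 4 - 1 = 3$)
$u{\left(C \right)} = \frac{13}{6}$ ($u{\left(C \right)} = \frac{1}{6} \cdot 13 = \frac{13}{6}$)
$Y{\left(R,l \right)} = - \frac{95}{6}$ ($Y{\left(R,l \right)} = \frac{13}{6} - 18 = - \frac{95}{6}$)
$W = \frac{3}{2}$ ($W = \frac{3}{2} + \frac{0 \cdot 3 \left(-1\right)}{6} = \frac{3}{2} + \frac{0 \left(-1\right)}{6} = \frac{3}{2} + \frac{1}{6} \cdot 0 = \frac{3}{2} + 0 = \frac{3}{2} \approx 1.5$)
$W - Y{\left(-616,590 \right)} = \frac{3}{2} - - \frac{95}{6} = \frac{3}{2} + \frac{95}{6} = \frac{52}{3}$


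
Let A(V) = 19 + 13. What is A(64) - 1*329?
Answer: -297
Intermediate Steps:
A(V) = 32
A(64) - 1*329 = 32 - 1*329 = 32 - 329 = -297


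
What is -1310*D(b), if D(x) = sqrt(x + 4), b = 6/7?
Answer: -1310*sqrt(238)/7 ≈ -2887.1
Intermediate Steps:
b = 6/7 (b = 6*(1/7) = 6/7 ≈ 0.85714)
D(x) = sqrt(4 + x)
-1310*D(b) = -1310*sqrt(4 + 6/7) = -1310*sqrt(238)/7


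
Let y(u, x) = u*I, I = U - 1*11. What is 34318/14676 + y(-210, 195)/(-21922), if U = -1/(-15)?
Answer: 179655775/80431818 ≈ 2.2336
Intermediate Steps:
U = 1/15 (U = -1*(-1/15) = 1/15 ≈ 0.066667)
I = -164/15 (I = 1/15 - 1*11 = 1/15 - 11 = -164/15 ≈ -10.933)
y(u, x) = -164*u/15 (y(u, x) = u*(-164/15) = -164*u/15)
34318/14676 + y(-210, 195)/(-21922) = 34318/14676 - 164/15*(-210)/(-21922) = 34318*(1/14676) + 2296*(-1/21922) = 17159/7338 - 1148/10961 = 179655775/80431818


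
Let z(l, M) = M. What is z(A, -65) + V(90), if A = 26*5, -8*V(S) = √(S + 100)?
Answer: -65 - √190/8 ≈ -66.723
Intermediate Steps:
V(S) = -√(100 + S)/8 (V(S) = -√(S + 100)/8 = -√(100 + S)/8)
A = 130
z(A, -65) + V(90) = -65 - √(100 + 90)/8 = -65 - √190/8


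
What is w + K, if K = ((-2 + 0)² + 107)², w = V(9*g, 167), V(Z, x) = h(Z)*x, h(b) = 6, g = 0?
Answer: 13323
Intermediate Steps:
V(Z, x) = 6*x
w = 1002 (w = 6*167 = 1002)
K = 12321 (K = ((-2)² + 107)² = (4 + 107)² = 111² = 12321)
w + K = 1002 + 12321 = 13323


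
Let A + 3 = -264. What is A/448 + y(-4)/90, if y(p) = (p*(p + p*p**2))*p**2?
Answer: 962833/20160 ≈ 47.760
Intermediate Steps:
A = -267 (A = -3 - 264 = -267)
y(p) = p**3*(p + p**3) (y(p) = (p*(p + p**3))*p**2 = p**3*(p + p**3))
A/448 + y(-4)/90 = -267/448 + ((-4)**4 + (-4)**6)/90 = -267*1/448 + (256 + 4096)*(1/90) = -267/448 + 4352*(1/90) = -267/448 + 2176/45 = 962833/20160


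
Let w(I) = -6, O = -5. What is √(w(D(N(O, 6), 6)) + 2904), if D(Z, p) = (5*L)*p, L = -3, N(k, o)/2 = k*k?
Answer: 3*√322 ≈ 53.833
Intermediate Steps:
N(k, o) = 2*k² (N(k, o) = 2*(k*k) = 2*k²)
D(Z, p) = -15*p (D(Z, p) = (5*(-3))*p = -15*p)
√(w(D(N(O, 6), 6)) + 2904) = √(-6 + 2904) = √2898 = 3*√322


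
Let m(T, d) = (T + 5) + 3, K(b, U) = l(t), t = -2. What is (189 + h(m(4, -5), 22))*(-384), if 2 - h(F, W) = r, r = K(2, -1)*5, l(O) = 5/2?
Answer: -68544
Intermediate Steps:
l(O) = 5/2 (l(O) = 5*(½) = 5/2)
K(b, U) = 5/2
r = 25/2 (r = (5/2)*5 = 25/2 ≈ 12.500)
m(T, d) = 8 + T (m(T, d) = (5 + T) + 3 = 8 + T)
h(F, W) = -21/2 (h(F, W) = 2 - 1*25/2 = 2 - 25/2 = -21/2)
(189 + h(m(4, -5), 22))*(-384) = (189 - 21/2)*(-384) = (357/2)*(-384) = -68544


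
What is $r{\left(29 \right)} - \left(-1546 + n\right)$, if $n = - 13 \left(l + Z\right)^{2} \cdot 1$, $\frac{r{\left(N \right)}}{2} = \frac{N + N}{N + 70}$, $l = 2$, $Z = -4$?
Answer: $\frac{158318}{99} \approx 1599.2$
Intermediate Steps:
$r{\left(N \right)} = \frac{4 N}{70 + N}$ ($r{\left(N \right)} = 2 \frac{N + N}{N + 70} = 2 \frac{2 N}{70 + N} = \frac{4 N}{70 + N}$)
$n = -52$ ($n = - 13 \left(2 - 4\right)^{2} \cdot 1 = - 13 \left(-2\right)^{2} \cdot 1 = \left(-13\right) 4 \cdot 1 = \left(-52\right) 1 = -52$)
$r{\left(29 \right)} - \left(-1546 + n\right) = 4 \cdot 29 \frac{1}{70 + 29} - \left(-1546 - 52\right) = 4 \cdot 29 \cdot \frac{1}{99} - -1598 = 4 \cdot 29 \cdot \frac{1}{99} + 1598 = \frac{116}{99} + 1598 = \frac{158318}{99}$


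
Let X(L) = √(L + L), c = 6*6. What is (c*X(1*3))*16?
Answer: 576*√6 ≈ 1410.9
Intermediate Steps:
c = 36
X(L) = √2*√L (X(L) = √(2*L) = √2*√L)
(c*X(1*3))*16 = (36*(√2*√(1*3)))*16 = (36*(√2*√3))*16 = (36*√6)*16 = 576*√6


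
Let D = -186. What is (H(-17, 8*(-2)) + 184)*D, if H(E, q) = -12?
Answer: -31992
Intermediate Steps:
(H(-17, 8*(-2)) + 184)*D = (-12 + 184)*(-186) = 172*(-186) = -31992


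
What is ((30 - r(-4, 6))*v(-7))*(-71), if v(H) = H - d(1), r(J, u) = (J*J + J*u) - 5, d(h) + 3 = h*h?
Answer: 15265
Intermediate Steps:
d(h) = -3 + h² (d(h) = -3 + h*h = -3 + h²)
r(J, u) = -5 + J² + J*u (r(J, u) = (J² + J*u) - 5 = -5 + J² + J*u)
v(H) = 2 + H (v(H) = H - (-3 + 1²) = H - (-3 + 1) = H - 1*(-2) = H + 2 = 2 + H)
((30 - r(-4, 6))*v(-7))*(-71) = ((30 - (-5 + (-4)² - 4*6))*(2 - 7))*(-71) = ((30 - (-5 + 16 - 24))*(-5))*(-71) = ((30 - 1*(-13))*(-5))*(-71) = ((30 + 13)*(-5))*(-71) = (43*(-5))*(-71) = -215*(-71) = 15265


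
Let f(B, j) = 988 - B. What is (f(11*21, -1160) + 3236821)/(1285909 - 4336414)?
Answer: -3237578/3050505 ≈ -1.0613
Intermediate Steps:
(f(11*21, -1160) + 3236821)/(1285909 - 4336414) = ((988 - 11*21) + 3236821)/(1285909 - 4336414) = ((988 - 1*231) + 3236821)/(-3050505) = ((988 - 231) + 3236821)*(-1/3050505) = (757 + 3236821)*(-1/3050505) = 3237578*(-1/3050505) = -3237578/3050505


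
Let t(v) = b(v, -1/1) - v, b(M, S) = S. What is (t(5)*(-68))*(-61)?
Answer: -24888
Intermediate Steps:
t(v) = -1 - v (t(v) = -1/1 - v = -1*1 - v = -1 - v)
(t(5)*(-68))*(-61) = ((-1 - 1*5)*(-68))*(-61) = ((-1 - 5)*(-68))*(-61) = -6*(-68)*(-61) = 408*(-61) = -24888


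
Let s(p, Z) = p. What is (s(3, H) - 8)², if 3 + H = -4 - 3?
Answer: 25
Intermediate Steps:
H = -10 (H = -3 + (-4 - 3) = -3 - 7 = -10)
(s(3, H) - 8)² = (3 - 8)² = (-5)² = 25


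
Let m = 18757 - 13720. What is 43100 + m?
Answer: 48137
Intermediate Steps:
m = 5037
43100 + m = 43100 + 5037 = 48137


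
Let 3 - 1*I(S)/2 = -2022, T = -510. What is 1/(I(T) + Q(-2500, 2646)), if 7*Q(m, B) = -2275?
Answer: 1/3725 ≈ 0.00026846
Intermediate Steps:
Q(m, B) = -325 (Q(m, B) = (1/7)*(-2275) = -325)
I(S) = 4050 (I(S) = 6 - 2*(-2022) = 6 + 4044 = 4050)
1/(I(T) + Q(-2500, 2646)) = 1/(4050 - 325) = 1/3725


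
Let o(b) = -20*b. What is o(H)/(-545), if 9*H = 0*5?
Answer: 0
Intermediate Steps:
H = 0 (H = (0*5)/9 = (⅑)*0 = 0)
o(H)/(-545) = -20*0/(-545) = 0*(-1/545) = 0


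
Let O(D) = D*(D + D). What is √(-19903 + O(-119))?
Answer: √8419 ≈ 91.755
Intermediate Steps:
O(D) = 2*D² (O(D) = D*(2*D) = 2*D²)
√(-19903 + O(-119)) = √(-19903 + 2*(-119)²) = √(-19903 + 2*14161) = √(-19903 + 28322) = √8419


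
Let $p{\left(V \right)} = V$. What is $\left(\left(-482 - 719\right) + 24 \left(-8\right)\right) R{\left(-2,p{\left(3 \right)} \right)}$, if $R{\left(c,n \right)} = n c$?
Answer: $8358$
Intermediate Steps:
$R{\left(c,n \right)} = c n$
$\left(\left(-482 - 719\right) + 24 \left(-8\right)\right) R{\left(-2,p{\left(3 \right)} \right)} = \left(\left(-482 - 719\right) + 24 \left(-8\right)\right) \left(\left(-2\right) 3\right) = \left(-1201 - 192\right) \left(-6\right) = \left(-1393\right) \left(-6\right) = 8358$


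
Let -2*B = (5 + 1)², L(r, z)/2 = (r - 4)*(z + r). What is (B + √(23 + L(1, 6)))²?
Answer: (18 - I*√19)² ≈ 305.0 - 156.92*I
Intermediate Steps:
L(r, z) = 2*(-4 + r)*(r + z) (L(r, z) = 2*((r - 4)*(z + r)) = 2*((-4 + r)*(r + z)) = 2*(-4 + r)*(r + z))
B = -18 (B = -(5 + 1)²/2 = -½*6² = -½*36 = -18)
(B + √(23 + L(1, 6)))² = (-18 + √(23 + (-8*1 - 8*6 + 2*1² + 2*1*6)))² = (-18 + √(23 + (-8 - 48 + 2*1 + 12)))² = (-18 + √(23 + (-8 - 48 + 2 + 12)))² = (-18 + √(23 - 42))² = (-18 + √(-19))² = (-18 + I*√19)²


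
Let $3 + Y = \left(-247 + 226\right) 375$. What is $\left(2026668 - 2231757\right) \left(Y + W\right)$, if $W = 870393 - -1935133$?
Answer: $-573766830672$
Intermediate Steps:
$Y = -7878$ ($Y = -3 + \left(-247 + 226\right) 375 = -3 - 7875 = -7878$)
$W = 2805526$ ($W = 870393 + 1935133 = 2805526$)
$\left(2026668 - 2231757\right) \left(Y + W\right) = \left(2026668 - 2231757\right) \left(-7878 + 2805526\right) = \left(-205089\right) 2797648 = -573766830672$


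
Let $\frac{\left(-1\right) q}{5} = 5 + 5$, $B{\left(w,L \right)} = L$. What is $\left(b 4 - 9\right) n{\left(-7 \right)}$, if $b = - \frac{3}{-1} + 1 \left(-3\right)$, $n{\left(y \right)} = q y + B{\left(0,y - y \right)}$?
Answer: $-3150$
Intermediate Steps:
$q = -50$ ($q = - 5 \left(5 + 5\right) = \left(-5\right) 10 = -50$)
$n{\left(y \right)} = - 50 y$ ($n{\left(y \right)} = - 50 y + \left(y - y\right) = - 50 y + 0 = - 50 y$)
$b = 0$ ($b = \left(-3\right) \left(-1\right) - 3 = 3 - 3 = 0$)
$\left(b 4 - 9\right) n{\left(-7 \right)} = \left(0 \cdot 4 - 9\right) \left(\left(-50\right) \left(-7\right)\right) = \left(0 - 9\right) 350 = \left(-9\right) 350 = -3150$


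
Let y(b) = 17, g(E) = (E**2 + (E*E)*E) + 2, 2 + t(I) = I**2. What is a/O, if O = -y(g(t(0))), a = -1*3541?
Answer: 3541/17 ≈ 208.29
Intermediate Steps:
t(I) = -2 + I**2
g(E) = 2 + E**2 + E**3 (g(E) = (E**2 + E**2*E) + 2 = (E**2 + E**3) + 2 = 2 + E**2 + E**3)
a = -3541
O = -17 (O = -1*17 = -17)
a/O = -3541/(-17) = -3541*(-1/17) = 3541/17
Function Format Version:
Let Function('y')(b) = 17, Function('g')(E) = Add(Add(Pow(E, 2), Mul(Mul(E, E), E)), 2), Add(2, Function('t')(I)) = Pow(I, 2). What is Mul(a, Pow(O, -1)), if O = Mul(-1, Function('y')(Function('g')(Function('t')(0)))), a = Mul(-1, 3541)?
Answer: Rational(3541, 17) ≈ 208.29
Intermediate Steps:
Function('t')(I) = Add(-2, Pow(I, 2))
Function('g')(E) = Add(2, Pow(E, 2), Pow(E, 3)) (Function('g')(E) = Add(Add(Pow(E, 2), Mul(Pow(E, 2), E)), 2) = Add(Add(Pow(E, 2), Pow(E, 3)), 2) = Add(2, Pow(E, 2), Pow(E, 3)))
a = -3541
O = -17 (O = Mul(-1, 17) = -17)
Mul(a, Pow(O, -1)) = Mul(-3541, Pow(-17, -1)) = Mul(-3541, Rational(-1, 17)) = Rational(3541, 17)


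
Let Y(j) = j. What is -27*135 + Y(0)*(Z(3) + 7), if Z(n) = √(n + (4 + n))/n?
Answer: -3645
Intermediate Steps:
Z(n) = √(4 + 2*n)/n
-27*135 + Y(0)*(Z(3) + 7) = -27*135 + 0*(√(4 + 2*3)/3 + 7) = -3645 + 0*(√(4 + 6)/3 + 7) = -3645 + 0*(√10/3 + 7) = -3645 + 0*(7 + √10/3) = -3645 + 0 = -3645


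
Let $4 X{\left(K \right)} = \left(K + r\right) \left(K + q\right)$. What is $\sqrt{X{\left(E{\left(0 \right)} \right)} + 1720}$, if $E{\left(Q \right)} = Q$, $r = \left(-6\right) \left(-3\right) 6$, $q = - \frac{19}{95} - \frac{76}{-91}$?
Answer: $\frac{\sqrt{359633365}}{455} \approx 41.679$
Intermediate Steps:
$q = \frac{289}{455}$ ($q = \left(-19\right) \frac{1}{95} - - \frac{76}{91} = - \frac{1}{5} + \frac{76}{91} = \frac{289}{455} \approx 0.63517$)
$r = 108$ ($r = 18 \cdot 6 = 108$)
$X{\left(K \right)} = \frac{\left(108 + K\right) \left(\frac{289}{455} + K\right)}{4}$ ($X{\left(K \right)} = \frac{\left(K + 108\right) \left(K + \frac{289}{455}\right)}{4} = \frac{\left(108 + K\right) \left(\frac{289}{455} + K\right)}{4}$)
$\sqrt{X{\left(E{\left(0 \right)} \right)} + 1720} = \sqrt{\left(\frac{7803}{455} + \frac{0^{2}}{4} + \frac{49429}{1820} \cdot 0\right) + 1720} = \sqrt{\left(\frac{7803}{455} + \frac{1}{4} \cdot 0 + 0\right) + 1720} = \sqrt{\left(\frac{7803}{455} + 0 + 0\right) + 1720} = \sqrt{\frac{7803}{455} + 1720} = \sqrt{\frac{790403}{455}} = \frac{\sqrt{359633365}}{455}$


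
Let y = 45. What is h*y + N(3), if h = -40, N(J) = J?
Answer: -1797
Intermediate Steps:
h*y + N(3) = -40*45 + 3 = -1800 + 3 = -1797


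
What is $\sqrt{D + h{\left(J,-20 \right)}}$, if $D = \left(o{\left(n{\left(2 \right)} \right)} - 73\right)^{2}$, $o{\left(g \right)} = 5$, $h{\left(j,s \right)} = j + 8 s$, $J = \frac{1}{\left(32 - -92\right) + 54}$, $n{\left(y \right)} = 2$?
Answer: $\frac{\sqrt{141437554}}{178} \approx 66.813$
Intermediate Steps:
$J = \frac{1}{178}$ ($J = \frac{1}{\left(32 + 92\right) + 54} = \frac{1}{124 + 54} = \frac{1}{178} \approx 0.005618$)
$D = 4624$ ($D = \left(5 - 73\right)^{2} = \left(-68\right)^{2} = 4624$)
$\sqrt{D + h{\left(J,-20 \right)}} = \sqrt{4624 + \left(\frac{1}{178} + 8 \left(-20\right)\right)} = \sqrt{4624 + \left(\frac{1}{178} - 160\right)} = \sqrt{4624 - \frac{28479}{178}} = \sqrt{\frac{794593}{178}} = \frac{\sqrt{141437554}}{178}$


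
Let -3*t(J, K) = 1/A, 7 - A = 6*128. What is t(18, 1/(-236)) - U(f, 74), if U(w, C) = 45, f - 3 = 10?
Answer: -102734/2283 ≈ -45.000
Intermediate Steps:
f = 13 (f = 3 + 10 = 13)
A = -761 (A = 7 - 6*128 = 7 - 1*768 = 7 - 768 = -761)
t(J, K) = 1/2283 (t(J, K) = -⅓/(-761) = -⅓*(-1/761) = 1/2283)
t(18, 1/(-236)) - U(f, 74) = 1/2283 - 1*45 = 1/2283 - 45 = -102734/2283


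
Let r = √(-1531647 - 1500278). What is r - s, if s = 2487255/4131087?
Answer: -829085/1377029 + 5*I*√121277 ≈ -0.60208 + 1741.2*I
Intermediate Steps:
s = 829085/1377029 (s = 2487255*(1/4131087) = 829085/1377029 ≈ 0.60208)
r = 5*I*√121277 (r = √(-3031925) = 5*I*√121277 ≈ 1741.2*I)
r - s = 5*I*√121277 - 1*829085/1377029 = 5*I*√121277 - 829085/1377029 = -829085/1377029 + 5*I*√121277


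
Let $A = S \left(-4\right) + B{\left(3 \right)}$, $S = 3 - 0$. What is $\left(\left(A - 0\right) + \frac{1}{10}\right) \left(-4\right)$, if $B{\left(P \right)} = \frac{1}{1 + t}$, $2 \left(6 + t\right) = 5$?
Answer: $\frac{246}{5} \approx 49.2$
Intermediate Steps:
$t = - \frac{7}{2}$ ($t = -6 + \frac{1}{2} \cdot 5 = -6 + \frac{5}{2} = - \frac{7}{2} \approx -3.5$)
$B{\left(P \right)} = - \frac{2}{5}$ ($B{\left(P \right)} = \frac{1}{1 - \frac{7}{2}} = \frac{1}{- \frac{5}{2}} = - \frac{2}{5}$)
$S = 3$ ($S = 3 + 0 = 3$)
$A = - \frac{62}{5}$ ($A = 3 \left(-4\right) - \frac{2}{5} = -12 - \frac{2}{5} = - \frac{62}{5} \approx -12.4$)
$\left(\left(A - 0\right) + \frac{1}{10}\right) \left(-4\right) = \left(\left(- \frac{62}{5} - 0\right) + \frac{1}{10}\right) \left(-4\right) = \left(\left(- \frac{62}{5} + 0\right) + \frac{1}{10}\right) \left(-4\right) = \left(- \frac{62}{5} + \frac{1}{10}\right) \left(-4\right) = \left(- \frac{123}{10}\right) \left(-4\right) = \frac{246}{5}$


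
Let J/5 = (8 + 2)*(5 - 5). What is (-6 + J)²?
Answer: 36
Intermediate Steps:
J = 0 (J = 5*((8 + 2)*(5 - 5)) = 5*(10*0) = 5*0 = 0)
(-6 + J)² = (-6 + 0)² = (-6)² = 36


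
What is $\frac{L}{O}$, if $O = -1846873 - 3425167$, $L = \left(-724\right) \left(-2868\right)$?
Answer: $- \frac{259554}{659005} \approx -0.39386$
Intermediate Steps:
$L = 2076432$
$O = -5272040$
$\frac{L}{O} = \frac{2076432}{-5272040} = 2076432 \left(- \frac{1}{5272040}\right) = - \frac{259554}{659005}$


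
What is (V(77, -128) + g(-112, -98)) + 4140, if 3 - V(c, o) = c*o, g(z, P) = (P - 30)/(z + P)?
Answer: 1469959/105 ≈ 14000.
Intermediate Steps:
g(z, P) = (-30 + P)/(P + z)
V(c, o) = 3 - c*o
(V(77, -128) + g(-112, -98)) + 4140 = ((3 - 1*77*(-128)) + (-30 - 98)/(-98 - 112)) + 4140 = ((3 + 9856) - 128/(-210)) + 4140 = (9859 - 1/210*(-128)) + 4140 = (9859 + 64/105) + 4140 = 1035259/105 + 4140 = 1469959/105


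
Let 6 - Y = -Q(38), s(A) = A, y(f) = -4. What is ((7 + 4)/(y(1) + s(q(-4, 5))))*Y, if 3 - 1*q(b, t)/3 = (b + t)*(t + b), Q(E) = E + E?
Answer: 451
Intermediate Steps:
Q(E) = 2*E
q(b, t) = 9 - 3*(b + t)² (q(b, t) = 9 - 3*(b + t)*(t + b) = 9 - 3*(b + t)*(b + t) = 9 - 3*(b + t)²)
Y = 82 (Y = 6 - (-1)*2*38 = 6 - (-1)*76 = 6 - 1*(-76) = 6 + 76 = 82)
((7 + 4)/(y(1) + s(q(-4, 5))))*Y = ((7 + 4)/(-4 + (9 - 3*(-4 + 5)²)))*82 = (11/(-4 + (9 - 3*1²)))*82 = (11/(-4 + (9 - 3*1)))*82 = (11/(-4 + (9 - 3)))*82 = (11/(-4 + 6))*82 = (11/2)*82 = 451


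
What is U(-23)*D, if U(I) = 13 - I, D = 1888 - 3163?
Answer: -45900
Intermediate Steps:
D = -1275
U(-23)*D = (13 - 1*(-23))*(-1275) = (13 + 23)*(-1275) = 36*(-1275) = -45900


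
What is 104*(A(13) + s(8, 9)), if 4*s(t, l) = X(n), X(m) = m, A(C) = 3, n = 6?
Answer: 468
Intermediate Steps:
s(t, l) = 3/2 (s(t, l) = (¼)*6 = 3/2)
104*(A(13) + s(8, 9)) = 104*(3 + 3/2) = 104*(9/2) = 468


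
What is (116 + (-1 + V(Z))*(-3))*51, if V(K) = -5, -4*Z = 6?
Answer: 6834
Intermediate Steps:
Z = -3/2 (Z = -¼*6 = -3/2 ≈ -1.5000)
(116 + (-1 + V(Z))*(-3))*51 = (116 + (-1 - 5)*(-3))*51 = (116 - 6*(-3))*51 = (116 + 18)*51 = 134*51 = 6834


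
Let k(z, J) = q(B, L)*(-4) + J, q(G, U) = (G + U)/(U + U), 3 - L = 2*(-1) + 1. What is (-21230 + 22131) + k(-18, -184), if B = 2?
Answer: 714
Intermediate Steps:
L = 4 (L = 3 - (2*(-1) + 1) = 3 - (-2 + 1) = 3 - 1*(-1) = 3 + 1 = 4)
q(G, U) = (G + U)/(2*U) (q(G, U) = (G + U)/((2*U)) = (G + U)*(1/(2*U)) = (G + U)/(2*U))
k(z, J) = -3 + J (k(z, J) = ((½)*(2 + 4)/4)*(-4) + J = ((½)*(¼)*6)*(-4) + J = (¾)*(-4) + J = -3 + J)
(-21230 + 22131) + k(-18, -184) = (-21230 + 22131) + (-3 - 184) = 901 - 187 = 714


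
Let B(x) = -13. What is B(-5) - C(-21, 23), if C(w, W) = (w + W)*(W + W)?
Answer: -105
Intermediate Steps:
C(w, W) = 2*W*(W + w) (C(w, W) = (W + w)*(2*W) = 2*W*(W + w))
B(-5) - C(-21, 23) = -13 - 2*23*(23 - 21) = -13 - 2*23*2 = -13 - 1*92 = -13 - 92 = -105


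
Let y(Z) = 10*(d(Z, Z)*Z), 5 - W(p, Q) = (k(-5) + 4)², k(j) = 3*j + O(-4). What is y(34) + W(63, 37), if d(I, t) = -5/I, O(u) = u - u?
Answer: -166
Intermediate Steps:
O(u) = 0
k(j) = 3*j (k(j) = 3*j + 0 = 3*j)
W(p, Q) = -116 (W(p, Q) = 5 - (3*(-5) + 4)² = 5 - (-15 + 4)² = 5 - 1*(-11)² = 5 - 1*121 = 5 - 121 = -116)
y(Z) = -50 (y(Z) = 10*((-5/Z)*Z) = 10*(-5) = -50)
y(34) + W(63, 37) = -50 - 116 = -166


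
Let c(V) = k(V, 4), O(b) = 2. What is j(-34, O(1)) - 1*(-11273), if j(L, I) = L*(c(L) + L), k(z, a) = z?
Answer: 13585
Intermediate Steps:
c(V) = V
j(L, I) = 2*L² (j(L, I) = L*(L + L) = L*(2*L) = 2*L²)
j(-34, O(1)) - 1*(-11273) = 2*(-34)² - 1*(-11273) = 2*1156 + 11273 = 2312 + 11273 = 13585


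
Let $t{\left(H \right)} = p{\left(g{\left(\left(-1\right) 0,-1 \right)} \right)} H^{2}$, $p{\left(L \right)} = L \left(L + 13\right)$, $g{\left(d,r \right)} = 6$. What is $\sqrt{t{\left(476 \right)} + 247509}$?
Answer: $\sqrt{26077173} \approx 5106.6$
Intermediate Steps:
$p{\left(L \right)} = L \left(13 + L\right)$
$t{\left(H \right)} = 114 H^{2}$ ($t{\left(H \right)} = 6 \left(13 + 6\right) H^{2} = 6 \cdot 19 H^{2} = 114 H^{2}$)
$\sqrt{t{\left(476 \right)} + 247509} = \sqrt{114 \cdot 476^{2} + 247509} = \sqrt{114 \cdot 226576 + 247509} = \sqrt{25829664 + 247509} = \sqrt{26077173}$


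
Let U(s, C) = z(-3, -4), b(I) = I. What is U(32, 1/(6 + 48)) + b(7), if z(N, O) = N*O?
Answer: 19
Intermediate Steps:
U(s, C) = 12 (U(s, C) = -3*(-4) = 12)
U(32, 1/(6 + 48)) + b(7) = 12 + 7 = 19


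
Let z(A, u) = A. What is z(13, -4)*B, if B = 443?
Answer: 5759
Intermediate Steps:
z(13, -4)*B = 13*443 = 5759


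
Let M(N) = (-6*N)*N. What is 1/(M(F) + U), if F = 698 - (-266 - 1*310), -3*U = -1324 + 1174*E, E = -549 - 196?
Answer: -3/28339414 ≈ -1.0586e-7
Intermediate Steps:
E = -745
U = 875954/3 (U = -(-1324 + 1174*(-745))/3 = -(-1324 - 874630)/3 = -⅓*(-875954) = 875954/3 ≈ 2.9198e+5)
F = 1274 (F = 698 - (-266 - 310) = 698 - 1*(-576) = 698 + 576 = 1274)
M(N) = -6*N²
1/(M(F) + U) = 1/(-6*1274² + 875954/3) = 1/(-6*1623076 + 875954/3) = 1/(-9738456 + 875954/3) = 1/(-28339414/3) = -3/28339414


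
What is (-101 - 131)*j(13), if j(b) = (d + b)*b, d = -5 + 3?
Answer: -33176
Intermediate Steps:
d = -2
j(b) = b*(-2 + b) (j(b) = (-2 + b)*b = b*(-2 + b))
(-101 - 131)*j(13) = (-101 - 131)*(13*(-2 + 13)) = -3016*11 = -232*143 = -33176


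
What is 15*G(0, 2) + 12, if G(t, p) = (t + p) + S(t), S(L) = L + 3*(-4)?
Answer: -138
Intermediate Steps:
S(L) = -12 + L (S(L) = L - 12 = -12 + L)
G(t, p) = -12 + p + 2*t (G(t, p) = (t + p) + (-12 + t) = (p + t) + (-12 + t) = -12 + p + 2*t)
15*G(0, 2) + 12 = 15*(-12 + 2 + 2*0) + 12 = 15*(-12 + 2 + 0) + 12 = 15*(-10) + 12 = -150 + 12 = -138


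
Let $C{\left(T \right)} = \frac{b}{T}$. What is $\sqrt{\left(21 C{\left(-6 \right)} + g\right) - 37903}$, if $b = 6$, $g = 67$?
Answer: $i \sqrt{37857} \approx 194.57 i$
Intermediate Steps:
$C{\left(T \right)} = \frac{6}{T}$
$\sqrt{\left(21 C{\left(-6 \right)} + g\right) - 37903} = \sqrt{\left(21 \frac{6}{-6} + 67\right) - 37903} = \sqrt{\left(21 \cdot 6 \left(- \frac{1}{6}\right) + 67\right) - 37903} = \sqrt{\left(21 \left(-1\right) + 67\right) - 37903} = \sqrt{\left(-21 + 67\right) - 37903} = \sqrt{46 - 37903} = \sqrt{-37857} = i \sqrt{37857}$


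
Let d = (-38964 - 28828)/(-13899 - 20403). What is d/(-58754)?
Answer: -16948/503844927 ≈ -3.3637e-5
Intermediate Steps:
d = 33896/17151 (d = -67792/(-34302) = -67792*(-1/34302) = 33896/17151 ≈ 1.9763)
d/(-58754) = (33896/17151)/(-58754) = (33896/17151)*(-1/58754) = -16948/503844927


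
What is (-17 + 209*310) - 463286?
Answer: -398513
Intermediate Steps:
(-17 + 209*310) - 463286 = (-17 + 64790) - 463286 = 64773 - 463286 = -398513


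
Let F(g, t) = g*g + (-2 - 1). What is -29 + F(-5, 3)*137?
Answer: 2985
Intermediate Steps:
F(g, t) = -3 + g² (F(g, t) = g² - 3 = -3 + g²)
-29 + F(-5, 3)*137 = -29 + (-3 + (-5)²)*137 = -29 + (-3 + 25)*137 = -29 + 22*137 = -29 + 3014 = 2985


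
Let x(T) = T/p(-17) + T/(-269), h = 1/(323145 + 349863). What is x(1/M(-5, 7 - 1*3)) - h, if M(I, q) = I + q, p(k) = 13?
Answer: -172293545/2353508976 ≈ -0.073207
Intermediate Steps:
h = 1/673008 ≈ 1.4859e-6
x(T) = 256*T/3497 (x(T) = T/13 + T/(-269) = T*(1/13) + T*(-1/269) = T/13 - T/269 = 256*T/3497)
x(1/M(-5, 7 - 1*3)) - h = 256/(3497*(-5 + (7 - 1*3))) - 1*1/673008 = 256/(3497*(-5 + (7 - 3))) - 1/673008 = 256/(3497*(-5 + 4)) - 1/673008 = (256/3497)/(-1) - 1/673008 = (256/3497)*(-1) - 1/673008 = -256/3497 - 1/673008 = -172293545/2353508976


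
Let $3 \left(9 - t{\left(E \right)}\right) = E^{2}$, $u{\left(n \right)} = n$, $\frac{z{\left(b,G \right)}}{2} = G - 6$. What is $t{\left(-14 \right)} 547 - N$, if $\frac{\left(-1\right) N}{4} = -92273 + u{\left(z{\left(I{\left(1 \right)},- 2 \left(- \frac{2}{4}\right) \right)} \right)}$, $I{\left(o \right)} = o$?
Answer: $- \frac{1199839}{3} \approx -3.9995 \cdot 10^{5}$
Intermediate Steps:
$z{\left(b,G \right)} = -12 + 2 G$ ($z{\left(b,G \right)} = 2 \left(G - 6\right) = 2 \left(-6 + G\right) = -12 + 2 G$)
$N = 369132$ ($N = - 4 \left(-92273 - \left(12 - 2 \left(- 2 \left(- \frac{2}{4}\right)\right)\right)\right) = - 4 \left(-92273 - \left(12 - 2 \left(- 2 \left(\left(-2\right) \frac{1}{4}\right)\right)\right)\right) = - 4 \left(-92273 - \left(12 - 2 \left(\left(-2\right) \left(- \frac{1}{2}\right)\right)\right)\right) = - 4 \left(-92273 + \left(-12 + 2 \cdot 1\right)\right) = - 4 \left(-92273 + \left(-12 + 2\right)\right) = - 4 \left(-92273 - 10\right) = \left(-4\right) \left(-92283\right) = 369132$)
$t{\left(E \right)} = 9 - \frac{E^{2}}{3}$
$t{\left(-14 \right)} 547 - N = \left(9 - \frac{\left(-14\right)^{2}}{3}\right) 547 - 369132 = \left(9 - \frac{196}{3}\right) 547 - 369132 = \left(- \frac{169}{3}\right) 547 - 369132 = - \frac{92443}{3} - 369132 = - \frac{1199839}{3}$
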